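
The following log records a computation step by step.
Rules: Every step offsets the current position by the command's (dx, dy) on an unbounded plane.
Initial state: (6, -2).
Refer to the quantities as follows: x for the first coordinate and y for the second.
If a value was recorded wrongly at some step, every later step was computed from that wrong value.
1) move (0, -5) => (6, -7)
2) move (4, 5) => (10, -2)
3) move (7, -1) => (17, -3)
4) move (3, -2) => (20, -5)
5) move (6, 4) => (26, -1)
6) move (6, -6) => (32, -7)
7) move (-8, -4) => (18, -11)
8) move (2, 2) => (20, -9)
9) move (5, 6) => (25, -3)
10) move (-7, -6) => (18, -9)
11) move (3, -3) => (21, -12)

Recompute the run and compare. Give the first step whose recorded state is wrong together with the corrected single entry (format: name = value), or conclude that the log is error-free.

step 1: x = 6 + (0) = 6, y = -2 + (-5) = -7 -> no discrepancy
step 2: x = 6 + (4) = 10, y = -7 + (5) = -2 -> no discrepancy
step 3: x = 10 + (7) = 17, y = -2 + (-1) = -3 -> confirmed correct
step 4: x = 17 + (3) = 20, y = -3 + (-2) = -5 -> in agreement
step 5: x = 20 + (6) = 26, y = -5 + (4) = -1 -> confirmed correct
step 6: x = 26 + (6) = 32, y = -1 + (-6) = -7 -> in agreement
step 7: x = 32 + (-8) = 24, y = -7 + (-4) = -11 -> the entry is off here
The earliest wrong entry is at step 7: it should read x = 24.

step 7, x = 24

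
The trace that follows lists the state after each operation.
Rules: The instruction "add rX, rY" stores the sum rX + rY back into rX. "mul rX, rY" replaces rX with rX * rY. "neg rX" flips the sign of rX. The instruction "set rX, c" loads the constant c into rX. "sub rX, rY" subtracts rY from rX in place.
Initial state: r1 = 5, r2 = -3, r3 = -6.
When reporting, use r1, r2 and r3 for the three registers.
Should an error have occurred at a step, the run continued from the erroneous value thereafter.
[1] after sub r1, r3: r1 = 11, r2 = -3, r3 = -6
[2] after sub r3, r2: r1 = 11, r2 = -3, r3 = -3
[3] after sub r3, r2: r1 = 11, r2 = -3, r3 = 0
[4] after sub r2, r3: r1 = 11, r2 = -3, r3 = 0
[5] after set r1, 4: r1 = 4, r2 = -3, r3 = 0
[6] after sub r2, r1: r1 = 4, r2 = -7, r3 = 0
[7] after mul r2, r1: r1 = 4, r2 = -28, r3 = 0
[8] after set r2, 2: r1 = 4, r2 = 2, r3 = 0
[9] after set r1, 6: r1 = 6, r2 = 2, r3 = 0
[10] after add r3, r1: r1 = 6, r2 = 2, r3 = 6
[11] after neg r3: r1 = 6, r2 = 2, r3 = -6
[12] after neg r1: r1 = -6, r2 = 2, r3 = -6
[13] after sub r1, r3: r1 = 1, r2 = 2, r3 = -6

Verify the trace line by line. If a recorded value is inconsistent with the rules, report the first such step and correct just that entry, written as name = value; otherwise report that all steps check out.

step 13, r1 = 0

Step 1: r1 = 5 - -6 = 11 — no discrepancy.
Step 2: r3 = -6 - -3 = -3 — agrees with the trace.
Step 3: r3 = -3 - -3 = 0 — agrees with the trace.
Step 4: r2 = -3 - 0 = -3 — no discrepancy.
Step 5: r1 = 4 — agrees with the trace.
Step 6: r2 = -3 - 4 = -7 — consistent with the trace.
Step 7: r2 = -7 * 4 = -28 — in agreement.
Step 8: r2 = 2 — matches.
Step 9: r1 = 6 — exactly as logged.
Step 10: r3 = 0 + 6 = 6 — exactly as logged.
Step 11: r3 = -(6) = -6 — agrees with the trace.
Step 12: r1 = -(6) = -6 — checks out.
Step 13: r1 = -6 - -6 = 0 — the trace disagrees here.
Conclusion: step 13 carries the first error; the entry should be r1 = 0.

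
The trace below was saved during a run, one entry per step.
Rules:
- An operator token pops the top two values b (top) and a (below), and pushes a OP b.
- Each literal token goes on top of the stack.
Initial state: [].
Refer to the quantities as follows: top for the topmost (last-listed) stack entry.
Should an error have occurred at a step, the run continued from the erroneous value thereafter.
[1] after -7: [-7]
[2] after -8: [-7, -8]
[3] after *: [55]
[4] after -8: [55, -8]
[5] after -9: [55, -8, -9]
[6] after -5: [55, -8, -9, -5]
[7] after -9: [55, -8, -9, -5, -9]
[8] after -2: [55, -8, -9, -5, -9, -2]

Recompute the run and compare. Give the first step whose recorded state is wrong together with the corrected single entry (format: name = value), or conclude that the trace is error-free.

step 3, top = 56

step 1: push -7: top = -7 -> exactly as logged
step 2: push -8: top = -8 -> verified
step 3: -7 * -8 = 56 -> this is not what the trace shows
First incorrect step: 3; the correct value is top = 56.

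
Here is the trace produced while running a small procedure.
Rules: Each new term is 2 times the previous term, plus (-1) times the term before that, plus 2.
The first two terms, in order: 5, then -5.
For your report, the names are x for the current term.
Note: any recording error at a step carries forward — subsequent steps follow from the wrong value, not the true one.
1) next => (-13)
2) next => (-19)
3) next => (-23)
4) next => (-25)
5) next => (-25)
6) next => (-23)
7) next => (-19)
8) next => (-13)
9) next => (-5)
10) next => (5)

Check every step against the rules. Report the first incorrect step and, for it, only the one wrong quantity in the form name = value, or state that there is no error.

Recomputing the run from the initial state:
step 1: x = -13
step 2: x = -19
step 3: x = -23
step 4: x = -25
step 5: x = -25
step 6: x = -23
step 7: x = -19
step 8: x = -13
step 9: x = -5
step 10: x = 5
This matches the trace at every step.

no error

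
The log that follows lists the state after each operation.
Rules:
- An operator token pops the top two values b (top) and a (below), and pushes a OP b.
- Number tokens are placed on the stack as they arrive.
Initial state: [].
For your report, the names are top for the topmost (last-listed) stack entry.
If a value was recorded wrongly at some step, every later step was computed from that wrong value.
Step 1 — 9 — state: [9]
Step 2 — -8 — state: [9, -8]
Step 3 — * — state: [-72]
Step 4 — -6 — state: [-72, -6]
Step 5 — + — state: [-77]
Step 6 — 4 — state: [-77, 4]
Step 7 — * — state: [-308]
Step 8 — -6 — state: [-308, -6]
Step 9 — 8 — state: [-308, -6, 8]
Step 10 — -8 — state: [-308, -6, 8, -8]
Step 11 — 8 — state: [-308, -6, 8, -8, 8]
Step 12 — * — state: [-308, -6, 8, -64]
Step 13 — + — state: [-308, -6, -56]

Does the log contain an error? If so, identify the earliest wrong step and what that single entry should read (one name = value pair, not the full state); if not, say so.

Recomputing the run from the initial state:
step 1: [9]
step 2: [9, -8]
step 3: [-72]
step 4: [-72, -6]
step 5: [-78]
step 6: [-78, 4]
step 7: [-312]
step 8: [-312, -6]
step 9: [-312, -6, 8]
step 10: [-312, -6, 8, -8]
step 11: [-312, -6, 8, -8, 8]
step 12: [-312, -6, 8, -64]
step 13: [-312, -6, -56]
The first disagreement with the log is at step 5, where the value should be top = -78.

step 5, top = -78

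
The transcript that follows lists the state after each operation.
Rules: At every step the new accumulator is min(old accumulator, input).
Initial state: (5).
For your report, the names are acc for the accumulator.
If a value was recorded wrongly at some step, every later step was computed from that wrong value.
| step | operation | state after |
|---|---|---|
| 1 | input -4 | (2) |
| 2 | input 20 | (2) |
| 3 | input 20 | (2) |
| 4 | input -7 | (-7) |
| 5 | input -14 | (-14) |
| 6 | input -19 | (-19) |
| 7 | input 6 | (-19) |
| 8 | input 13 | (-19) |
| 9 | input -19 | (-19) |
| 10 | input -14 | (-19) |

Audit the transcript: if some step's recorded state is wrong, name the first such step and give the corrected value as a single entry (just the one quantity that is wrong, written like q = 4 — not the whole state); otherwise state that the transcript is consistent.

step 1, acc = -4

1. acc = min(5, -4) = -4 (this is not what the transcript shows)
Conclusion: step 1 carries the first error; the entry should be acc = -4.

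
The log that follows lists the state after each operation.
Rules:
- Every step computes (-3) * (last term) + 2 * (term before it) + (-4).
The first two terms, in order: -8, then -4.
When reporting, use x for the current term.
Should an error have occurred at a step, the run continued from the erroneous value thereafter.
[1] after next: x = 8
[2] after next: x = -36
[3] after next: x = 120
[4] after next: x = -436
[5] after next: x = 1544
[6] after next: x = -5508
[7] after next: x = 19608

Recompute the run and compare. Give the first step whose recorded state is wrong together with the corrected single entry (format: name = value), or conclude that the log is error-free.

Step 1: x = -3*(-4) + (2)*(-8) + (-4) = -8 — the log disagrees here.
The earliest wrong entry is at step 1: it should read x = -8.

step 1, x = -8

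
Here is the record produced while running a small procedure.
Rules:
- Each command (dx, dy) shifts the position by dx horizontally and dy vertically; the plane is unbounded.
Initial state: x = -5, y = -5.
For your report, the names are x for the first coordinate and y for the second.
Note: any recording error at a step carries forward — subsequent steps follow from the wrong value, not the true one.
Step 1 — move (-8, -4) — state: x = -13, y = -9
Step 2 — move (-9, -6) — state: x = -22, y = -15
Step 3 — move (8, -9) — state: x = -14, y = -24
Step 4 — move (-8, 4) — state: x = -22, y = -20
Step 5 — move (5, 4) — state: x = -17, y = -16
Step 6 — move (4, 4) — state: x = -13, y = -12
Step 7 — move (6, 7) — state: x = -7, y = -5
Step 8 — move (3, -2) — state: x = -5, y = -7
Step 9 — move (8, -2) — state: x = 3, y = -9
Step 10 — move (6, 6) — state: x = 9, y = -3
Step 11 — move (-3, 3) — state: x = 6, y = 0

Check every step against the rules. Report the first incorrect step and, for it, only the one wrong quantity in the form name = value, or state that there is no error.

1. x = -5 + (-8) = -13, y = -5 + (-4) = -9 (verified)
2. x = -13 + (-9) = -22, y = -9 + (-6) = -15 (exactly as logged)
3. x = -22 + (8) = -14, y = -15 + (-9) = -24 (confirmed correct)
4. x = -14 + (-8) = -22, y = -24 + (4) = -20 (confirmed correct)
5. x = -22 + (5) = -17, y = -20 + (4) = -16 (no discrepancy)
6. x = -17 + (4) = -13, y = -16 + (4) = -12 (checks out)
7. x = -13 + (6) = -7, y = -12 + (7) = -5 (in agreement)
8. x = -7 + (3) = -4, y = -5 + (-2) = -7 (the entry is off here)
The audit stops at step 8: the recorded entry is wrong and should be x = -4.

step 8, x = -4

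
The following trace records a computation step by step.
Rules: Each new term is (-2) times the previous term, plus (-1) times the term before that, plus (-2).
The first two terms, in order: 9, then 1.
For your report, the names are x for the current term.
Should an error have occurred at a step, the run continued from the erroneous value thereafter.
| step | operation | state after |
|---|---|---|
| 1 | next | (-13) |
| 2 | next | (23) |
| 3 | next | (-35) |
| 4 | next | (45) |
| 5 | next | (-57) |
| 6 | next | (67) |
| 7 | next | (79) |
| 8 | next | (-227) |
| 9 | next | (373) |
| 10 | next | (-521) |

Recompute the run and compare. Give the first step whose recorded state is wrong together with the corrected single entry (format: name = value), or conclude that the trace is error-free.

Step 1: x = -2*(1) + (-1)*(9) + (-2) = -13 — consistent with the trace.
Step 2: x = -2*(-13) + (-1)*(1) + (-2) = 23 — same as recorded.
Step 3: x = -2*(23) + (-1)*(-13) + (-2) = -35 — confirmed correct.
Step 4: x = -2*(-35) + (-1)*(23) + (-2) = 45 — matches.
Step 5: x = -2*(45) + (-1)*(-35) + (-2) = -57 — no discrepancy.
Step 6: x = -2*(-57) + (-1)*(45) + (-2) = 67 — same as recorded.
Step 7: x = -2*(67) + (-1)*(-57) + (-2) = -79 — a discrepancy with the trace.
So the first discrepancy is step 7, where the right value is x = -79.

step 7, x = -79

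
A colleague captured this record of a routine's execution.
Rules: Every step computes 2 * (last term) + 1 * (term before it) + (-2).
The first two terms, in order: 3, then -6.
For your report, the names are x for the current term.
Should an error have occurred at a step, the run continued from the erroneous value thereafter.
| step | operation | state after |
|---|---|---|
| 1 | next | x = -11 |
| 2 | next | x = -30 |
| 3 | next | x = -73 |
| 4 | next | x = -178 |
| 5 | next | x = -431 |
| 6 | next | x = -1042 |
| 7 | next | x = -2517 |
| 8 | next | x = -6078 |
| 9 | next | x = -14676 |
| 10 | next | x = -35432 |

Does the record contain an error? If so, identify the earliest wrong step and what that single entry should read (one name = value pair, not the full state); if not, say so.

Recomputing the run from the initial state:
step 1: x = -11
step 2: x = -30
step 3: x = -73
step 4: x = -178
step 5: x = -431
step 6: x = -1042
step 7: x = -2517
step 8: x = -6078
step 9: x = -14675
step 10: x = -35430
The first disagreement with the record is at step 9, where the value should be x = -14675.

step 9, x = -14675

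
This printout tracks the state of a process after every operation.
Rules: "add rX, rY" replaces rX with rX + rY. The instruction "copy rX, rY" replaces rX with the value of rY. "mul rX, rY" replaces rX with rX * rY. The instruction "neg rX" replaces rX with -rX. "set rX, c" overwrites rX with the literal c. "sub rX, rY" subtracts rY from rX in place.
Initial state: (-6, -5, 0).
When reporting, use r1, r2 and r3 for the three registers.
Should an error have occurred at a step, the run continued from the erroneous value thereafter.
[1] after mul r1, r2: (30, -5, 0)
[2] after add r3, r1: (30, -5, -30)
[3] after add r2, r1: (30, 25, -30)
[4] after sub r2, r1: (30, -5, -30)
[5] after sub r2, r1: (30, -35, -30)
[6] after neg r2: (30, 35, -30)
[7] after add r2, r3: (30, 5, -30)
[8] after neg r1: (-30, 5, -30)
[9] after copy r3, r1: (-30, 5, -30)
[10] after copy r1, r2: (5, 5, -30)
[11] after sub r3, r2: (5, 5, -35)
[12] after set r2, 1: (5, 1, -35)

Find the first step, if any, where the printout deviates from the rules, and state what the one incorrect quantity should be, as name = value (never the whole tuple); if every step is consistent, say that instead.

step 2, r3 = 30

Recomputing the run from the initial state:
step 1: r1 = 30, r2 = -5, r3 = 0
step 2: r1 = 30, r2 = -5, r3 = 30
step 3: r1 = 30, r2 = 25, r3 = 30
step 4: r1 = 30, r2 = -5, r3 = 30
step 5: r1 = 30, r2 = -35, r3 = 30
step 6: r1 = 30, r2 = 35, r3 = 30
step 7: r1 = 30, r2 = 65, r3 = 30
step 8: r1 = -30, r2 = 65, r3 = 30
step 9: r1 = -30, r2 = 65, r3 = -30
step 10: r1 = 65, r2 = 65, r3 = -30
step 11: r1 = 65, r2 = 65, r3 = -95
step 12: r1 = 65, r2 = 1, r3 = -95
The first disagreement with the printout is at step 2, where the value should be r3 = 30.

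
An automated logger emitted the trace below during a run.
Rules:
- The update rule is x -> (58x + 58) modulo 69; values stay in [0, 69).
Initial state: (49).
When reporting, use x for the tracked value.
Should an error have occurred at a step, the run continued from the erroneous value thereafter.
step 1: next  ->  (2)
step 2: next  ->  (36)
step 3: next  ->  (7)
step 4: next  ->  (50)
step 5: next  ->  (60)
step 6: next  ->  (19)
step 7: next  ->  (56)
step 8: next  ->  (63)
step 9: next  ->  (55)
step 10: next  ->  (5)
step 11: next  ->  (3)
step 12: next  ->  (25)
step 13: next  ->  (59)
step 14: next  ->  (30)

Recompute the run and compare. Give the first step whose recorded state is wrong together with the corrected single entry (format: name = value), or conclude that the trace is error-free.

no error

Recomputing the run from the initial state:
step 1: x = 2
step 2: x = 36
step 3: x = 7
step 4: x = 50
step 5: x = 60
step 6: x = 19
step 7: x = 56
step 8: x = 63
step 9: x = 55
step 10: x = 5
step 11: x = 3
step 12: x = 25
step 13: x = 59
step 14: x = 30
This matches the trace at every step.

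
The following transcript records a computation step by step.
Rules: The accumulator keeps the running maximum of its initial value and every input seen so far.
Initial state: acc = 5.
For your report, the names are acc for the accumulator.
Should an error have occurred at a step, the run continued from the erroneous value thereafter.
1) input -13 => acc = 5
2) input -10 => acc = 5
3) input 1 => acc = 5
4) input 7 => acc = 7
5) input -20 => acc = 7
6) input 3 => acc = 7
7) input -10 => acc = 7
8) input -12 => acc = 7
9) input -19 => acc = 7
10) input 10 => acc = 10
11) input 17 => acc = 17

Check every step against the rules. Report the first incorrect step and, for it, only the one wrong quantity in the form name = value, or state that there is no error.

step 1: acc = max(5, -13) = 5 -> in agreement
step 2: acc = max(5, -10) = 5 -> same as recorded
step 3: acc = max(5, 1) = 5 -> agrees with the transcript
step 4: acc = max(5, 7) = 7 -> consistent with the transcript
step 5: acc = max(7, -20) = 7 -> confirmed correct
step 6: acc = max(7, 3) = 7 -> checks out
step 7: acc = max(7, -10) = 7 -> checks out
step 8: acc = max(7, -12) = 7 -> same as recorded
step 9: acc = max(7, -19) = 7 -> agrees with the transcript
step 10: acc = max(7, 10) = 10 -> in agreement
step 11: acc = max(10, 17) = 17 -> no discrepancy
All entries verified; no error found.

no error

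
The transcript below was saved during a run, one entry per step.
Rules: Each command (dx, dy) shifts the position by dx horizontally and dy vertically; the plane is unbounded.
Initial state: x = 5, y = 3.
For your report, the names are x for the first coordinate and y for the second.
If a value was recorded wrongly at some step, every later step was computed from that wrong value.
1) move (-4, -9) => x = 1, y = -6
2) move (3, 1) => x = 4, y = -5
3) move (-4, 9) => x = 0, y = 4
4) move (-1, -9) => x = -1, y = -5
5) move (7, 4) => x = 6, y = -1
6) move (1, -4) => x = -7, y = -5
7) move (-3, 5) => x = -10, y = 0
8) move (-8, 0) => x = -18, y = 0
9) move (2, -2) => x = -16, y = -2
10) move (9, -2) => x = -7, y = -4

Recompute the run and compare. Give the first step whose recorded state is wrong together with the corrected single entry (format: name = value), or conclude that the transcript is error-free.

step 6, x = 7

Step 1: x = 5 + (-4) = 1, y = 3 + (-9) = -6 — matches.
Step 2: x = 1 + (3) = 4, y = -6 + (1) = -5 — checks out.
Step 3: x = 4 + (-4) = 0, y = -5 + (9) = 4 — in agreement.
Step 4: x = 0 + (-1) = -1, y = 4 + (-9) = -5 — exactly as logged.
Step 5: x = -1 + (7) = 6, y = -5 + (4) = -1 — no discrepancy.
Step 6: x = 6 + (1) = 7, y = -1 + (-4) = -5 — not what was recorded.
That makes step 6 the first incorrect line — x = 7 is what it should show.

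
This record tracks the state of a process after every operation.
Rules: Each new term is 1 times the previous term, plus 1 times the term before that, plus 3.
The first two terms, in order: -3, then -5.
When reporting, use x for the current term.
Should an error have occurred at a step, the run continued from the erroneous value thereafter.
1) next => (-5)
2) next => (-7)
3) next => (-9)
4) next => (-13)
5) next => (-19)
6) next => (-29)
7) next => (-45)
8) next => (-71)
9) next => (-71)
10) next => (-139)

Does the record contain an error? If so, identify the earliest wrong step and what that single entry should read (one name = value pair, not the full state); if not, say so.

Recomputing the run from the initial state:
step 1: x = -5
step 2: x = -7
step 3: x = -9
step 4: x = -13
step 5: x = -19
step 6: x = -29
step 7: x = -45
step 8: x = -71
step 9: x = -113
step 10: x = -181
The first disagreement with the record is at step 9, where the value should be x = -113.

step 9, x = -113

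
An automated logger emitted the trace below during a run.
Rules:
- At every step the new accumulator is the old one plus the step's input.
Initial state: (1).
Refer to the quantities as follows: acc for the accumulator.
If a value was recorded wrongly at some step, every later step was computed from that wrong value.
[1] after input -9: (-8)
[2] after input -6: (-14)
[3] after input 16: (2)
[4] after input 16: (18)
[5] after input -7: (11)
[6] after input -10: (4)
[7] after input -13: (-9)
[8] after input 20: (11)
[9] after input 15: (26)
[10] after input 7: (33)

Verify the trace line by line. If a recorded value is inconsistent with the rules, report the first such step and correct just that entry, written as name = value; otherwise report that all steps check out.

Step 1: acc = 1 + -9 = -8 — no discrepancy.
Step 2: acc = -8 + -6 = -14 — same as recorded.
Step 3: acc = -14 + 16 = 2 — no discrepancy.
Step 4: acc = 2 + 16 = 18 — in agreement.
Step 5: acc = 18 + -7 = 11 — checks out.
Step 6: acc = 11 + -10 = 1 — the trace disagrees here.
Step 6 is the first one off; corrected, acc = 1.

step 6, acc = 1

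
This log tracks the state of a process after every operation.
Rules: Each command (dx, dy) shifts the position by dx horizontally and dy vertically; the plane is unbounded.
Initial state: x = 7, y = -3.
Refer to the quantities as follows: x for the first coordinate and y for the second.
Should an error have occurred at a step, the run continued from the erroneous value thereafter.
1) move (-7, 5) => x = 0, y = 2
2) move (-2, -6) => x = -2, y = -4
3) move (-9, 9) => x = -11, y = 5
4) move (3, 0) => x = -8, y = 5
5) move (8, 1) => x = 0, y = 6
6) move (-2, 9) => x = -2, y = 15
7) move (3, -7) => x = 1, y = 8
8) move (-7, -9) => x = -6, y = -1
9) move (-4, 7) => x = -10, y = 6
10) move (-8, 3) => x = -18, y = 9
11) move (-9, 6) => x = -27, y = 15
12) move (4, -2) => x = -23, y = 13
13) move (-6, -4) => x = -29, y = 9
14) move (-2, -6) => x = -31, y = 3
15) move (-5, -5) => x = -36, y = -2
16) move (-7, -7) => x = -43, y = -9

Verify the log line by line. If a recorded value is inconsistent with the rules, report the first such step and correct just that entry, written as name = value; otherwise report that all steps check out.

no error

Step 1: x = 7 + (-7) = 0, y = -3 + (5) = 2 — agrees with the log.
Step 2: x = 0 + (-2) = -2, y = 2 + (-6) = -4 — consistent with the log.
Step 3: x = -2 + (-9) = -11, y = -4 + (9) = 5 — confirmed correct.
Step 4: x = -11 + (3) = -8, y = 5 + (0) = 5 — consistent with the log.
Step 5: x = -8 + (8) = 0, y = 5 + (1) = 6 — agrees with the log.
Step 6: x = 0 + (-2) = -2, y = 6 + (9) = 15 — same as recorded.
Step 7: x = -2 + (3) = 1, y = 15 + (-7) = 8 — exactly as logged.
Step 8: x = 1 + (-7) = -6, y = 8 + (-9) = -1 — confirmed correct.
Step 9: x = -6 + (-4) = -10, y = -1 + (7) = 6 — checks out.
Step 10: x = -10 + (-8) = -18, y = 6 + (3) = 9 — exactly as logged.
Step 11: x = -18 + (-9) = -27, y = 9 + (6) = 15 — checks out.
Step 12: x = -27 + (4) = -23, y = 15 + (-2) = 13 — confirmed correct.
Step 13: x = -23 + (-6) = -29, y = 13 + (-4) = 9 — no discrepancy.
Step 14: x = -29 + (-2) = -31, y = 9 + (-6) = 3 — matches.
Step 15: x = -31 + (-5) = -36, y = 3 + (-5) = -2 — checks out.
Step 16: x = -36 + (-7) = -43, y = -2 + (-7) = -9 — same as recorded.
All steps check out; nothing to correct.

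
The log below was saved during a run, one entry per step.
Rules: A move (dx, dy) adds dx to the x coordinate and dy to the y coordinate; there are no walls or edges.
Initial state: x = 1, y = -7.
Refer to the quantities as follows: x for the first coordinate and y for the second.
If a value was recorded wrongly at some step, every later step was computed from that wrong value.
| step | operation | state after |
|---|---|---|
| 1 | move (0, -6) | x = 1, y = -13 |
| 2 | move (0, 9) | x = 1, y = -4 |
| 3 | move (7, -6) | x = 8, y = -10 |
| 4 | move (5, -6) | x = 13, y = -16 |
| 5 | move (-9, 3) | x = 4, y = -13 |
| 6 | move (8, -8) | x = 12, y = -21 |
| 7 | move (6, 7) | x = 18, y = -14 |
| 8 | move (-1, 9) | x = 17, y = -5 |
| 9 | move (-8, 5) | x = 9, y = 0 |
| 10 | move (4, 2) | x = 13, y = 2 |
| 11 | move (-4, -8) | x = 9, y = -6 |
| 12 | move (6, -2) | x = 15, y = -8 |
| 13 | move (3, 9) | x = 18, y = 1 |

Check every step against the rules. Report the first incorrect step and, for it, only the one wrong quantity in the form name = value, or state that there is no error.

1. x = 1 + (0) = 1, y = -7 + (-6) = -13 (agrees with the log)
2. x = 1 + (0) = 1, y = -13 + (9) = -4 (matches)
3. x = 1 + (7) = 8, y = -4 + (-6) = -10 (no discrepancy)
4. x = 8 + (5) = 13, y = -10 + (-6) = -16 (matches)
5. x = 13 + (-9) = 4, y = -16 + (3) = -13 (consistent with the log)
6. x = 4 + (8) = 12, y = -13 + (-8) = -21 (verified)
7. x = 12 + (6) = 18, y = -21 + (7) = -14 (no discrepancy)
8. x = 18 + (-1) = 17, y = -14 + (9) = -5 (checks out)
9. x = 17 + (-8) = 9, y = -5 + (5) = 0 (same as recorded)
10. x = 9 + (4) = 13, y = 0 + (2) = 2 (confirmed correct)
11. x = 13 + (-4) = 9, y = 2 + (-8) = -6 (same as recorded)
12. x = 9 + (6) = 15, y = -6 + (-2) = -8 (no discrepancy)
13. x = 15 + (3) = 18, y = -8 + (9) = 1 (no discrepancy)
The whole run recomputes cleanly — no discrepancies.

no error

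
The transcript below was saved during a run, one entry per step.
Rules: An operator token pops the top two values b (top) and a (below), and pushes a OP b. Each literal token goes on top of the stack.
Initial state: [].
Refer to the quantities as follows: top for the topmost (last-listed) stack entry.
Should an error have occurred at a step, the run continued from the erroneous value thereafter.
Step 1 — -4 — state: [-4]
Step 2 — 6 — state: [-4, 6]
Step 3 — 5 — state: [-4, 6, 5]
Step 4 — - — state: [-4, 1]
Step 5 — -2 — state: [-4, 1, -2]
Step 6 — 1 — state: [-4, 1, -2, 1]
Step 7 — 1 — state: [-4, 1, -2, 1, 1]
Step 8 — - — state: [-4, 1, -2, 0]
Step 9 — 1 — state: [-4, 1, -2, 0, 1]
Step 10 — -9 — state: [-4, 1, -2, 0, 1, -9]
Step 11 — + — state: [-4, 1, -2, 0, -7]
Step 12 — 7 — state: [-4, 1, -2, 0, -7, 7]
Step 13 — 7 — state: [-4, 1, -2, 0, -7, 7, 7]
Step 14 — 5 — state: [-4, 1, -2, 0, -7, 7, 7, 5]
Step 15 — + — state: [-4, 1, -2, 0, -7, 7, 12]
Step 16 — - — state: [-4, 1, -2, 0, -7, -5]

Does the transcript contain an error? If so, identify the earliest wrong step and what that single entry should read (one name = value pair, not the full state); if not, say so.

Recomputing the run from the initial state:
step 1: [-4]
step 2: [-4, 6]
step 3: [-4, 6, 5]
step 4: [-4, 1]
step 5: [-4, 1, -2]
step 6: [-4, 1, -2, 1]
step 7: [-4, 1, -2, 1, 1]
step 8: [-4, 1, -2, 0]
step 9: [-4, 1, -2, 0, 1]
step 10: [-4, 1, -2, 0, 1, -9]
step 11: [-4, 1, -2, 0, -8]
step 12: [-4, 1, -2, 0, -8, 7]
step 13: [-4, 1, -2, 0, -8, 7, 7]
step 14: [-4, 1, -2, 0, -8, 7, 7, 5]
step 15: [-4, 1, -2, 0, -8, 7, 12]
step 16: [-4, 1, -2, 0, -8, -5]
The first disagreement with the transcript is at step 11, where the value should be top = -8.

step 11, top = -8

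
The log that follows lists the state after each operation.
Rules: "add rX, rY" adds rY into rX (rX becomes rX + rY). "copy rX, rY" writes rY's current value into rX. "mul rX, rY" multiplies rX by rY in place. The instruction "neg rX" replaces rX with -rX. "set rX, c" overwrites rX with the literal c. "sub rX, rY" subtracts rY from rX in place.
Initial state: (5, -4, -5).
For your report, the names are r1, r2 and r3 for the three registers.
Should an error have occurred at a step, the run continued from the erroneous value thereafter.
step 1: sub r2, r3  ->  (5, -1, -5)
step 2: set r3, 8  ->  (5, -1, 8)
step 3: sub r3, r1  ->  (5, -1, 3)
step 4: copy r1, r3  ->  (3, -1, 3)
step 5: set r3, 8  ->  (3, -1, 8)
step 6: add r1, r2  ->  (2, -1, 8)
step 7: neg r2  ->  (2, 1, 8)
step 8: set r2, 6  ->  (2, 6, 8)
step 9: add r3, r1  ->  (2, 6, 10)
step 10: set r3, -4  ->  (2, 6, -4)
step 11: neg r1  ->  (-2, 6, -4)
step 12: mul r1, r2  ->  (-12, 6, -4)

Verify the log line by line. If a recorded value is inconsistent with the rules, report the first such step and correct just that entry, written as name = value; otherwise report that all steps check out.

1. r2 = -4 - -5 = 1 (a discrepancy with the log)
First deviation found at step 1; the corrected entry is r2 = 1.

step 1, r2 = 1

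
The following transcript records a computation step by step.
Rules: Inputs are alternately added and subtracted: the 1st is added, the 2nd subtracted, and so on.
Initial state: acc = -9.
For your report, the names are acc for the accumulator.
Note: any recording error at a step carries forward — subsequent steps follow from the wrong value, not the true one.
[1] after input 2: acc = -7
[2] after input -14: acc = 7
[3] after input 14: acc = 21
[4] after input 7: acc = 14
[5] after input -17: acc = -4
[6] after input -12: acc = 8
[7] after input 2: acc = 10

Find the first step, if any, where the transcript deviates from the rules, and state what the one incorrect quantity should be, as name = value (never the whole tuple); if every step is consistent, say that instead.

step 5, acc = -3

1. acc = -9 + 2 = -7 (checks out)
2. acc = -7 - -14 = 7 (in agreement)
3. acc = 7 + 14 = 21 (verified)
4. acc = 21 - 7 = 14 (no discrepancy)
5. acc = 14 + -17 = -3 (the entry is off here)
Conclusion: step 5 carries the first error; the entry should be acc = -3.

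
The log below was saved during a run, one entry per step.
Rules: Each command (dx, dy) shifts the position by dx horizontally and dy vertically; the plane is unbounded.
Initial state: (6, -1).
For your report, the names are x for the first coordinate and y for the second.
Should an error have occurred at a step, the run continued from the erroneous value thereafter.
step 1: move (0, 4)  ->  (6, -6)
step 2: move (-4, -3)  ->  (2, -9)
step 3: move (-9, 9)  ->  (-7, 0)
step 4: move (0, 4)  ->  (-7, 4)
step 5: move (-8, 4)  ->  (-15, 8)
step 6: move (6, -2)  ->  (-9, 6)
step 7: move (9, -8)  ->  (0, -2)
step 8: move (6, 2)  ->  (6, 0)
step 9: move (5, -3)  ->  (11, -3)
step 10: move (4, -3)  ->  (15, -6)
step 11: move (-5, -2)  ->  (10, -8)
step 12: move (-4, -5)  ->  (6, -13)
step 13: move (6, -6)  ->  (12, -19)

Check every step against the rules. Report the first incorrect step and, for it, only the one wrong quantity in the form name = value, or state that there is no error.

step 1, y = 3

Recomputing the run from the initial state:
step 1: x = 6, y = 3
step 2: x = 2, y = 0
step 3: x = -7, y = 9
step 4: x = -7, y = 13
step 5: x = -15, y = 17
step 6: x = -9, y = 15
step 7: x = 0, y = 7
step 8: x = 6, y = 9
step 9: x = 11, y = 6
step 10: x = 15, y = 3
step 11: x = 10, y = 1
step 12: x = 6, y = -4
step 13: x = 12, y = -10
The first disagreement with the log is at step 1, where the value should be y = 3.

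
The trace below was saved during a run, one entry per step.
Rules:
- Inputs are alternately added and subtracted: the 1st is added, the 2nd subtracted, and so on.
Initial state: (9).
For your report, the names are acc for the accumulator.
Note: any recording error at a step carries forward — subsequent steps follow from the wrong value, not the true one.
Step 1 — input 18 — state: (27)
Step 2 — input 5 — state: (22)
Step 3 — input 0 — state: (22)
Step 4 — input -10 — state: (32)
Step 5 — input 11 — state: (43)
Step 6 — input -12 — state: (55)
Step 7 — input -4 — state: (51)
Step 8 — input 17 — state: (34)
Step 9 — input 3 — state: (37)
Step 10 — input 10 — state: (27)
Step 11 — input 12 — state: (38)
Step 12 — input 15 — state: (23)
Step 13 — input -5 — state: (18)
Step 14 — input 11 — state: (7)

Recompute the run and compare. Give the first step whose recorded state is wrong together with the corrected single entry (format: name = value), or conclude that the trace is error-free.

step 1: acc = 9 + 18 = 27 -> verified
step 2: acc = 27 - 5 = 22 -> in agreement
step 3: acc = 22 + 0 = 22 -> same as recorded
step 4: acc = 22 - -10 = 32 -> agrees with the trace
step 5: acc = 32 + 11 = 43 -> consistent with the trace
step 6: acc = 43 - -12 = 55 -> verified
step 7: acc = 55 + -4 = 51 -> in agreement
step 8: acc = 51 - 17 = 34 -> verified
step 9: acc = 34 + 3 = 37 -> matches
step 10: acc = 37 - 10 = 27 -> in agreement
step 11: acc = 27 + 12 = 39 -> a discrepancy with the trace
That makes step 11 the first incorrect line — acc = 39 is what it should show.

step 11, acc = 39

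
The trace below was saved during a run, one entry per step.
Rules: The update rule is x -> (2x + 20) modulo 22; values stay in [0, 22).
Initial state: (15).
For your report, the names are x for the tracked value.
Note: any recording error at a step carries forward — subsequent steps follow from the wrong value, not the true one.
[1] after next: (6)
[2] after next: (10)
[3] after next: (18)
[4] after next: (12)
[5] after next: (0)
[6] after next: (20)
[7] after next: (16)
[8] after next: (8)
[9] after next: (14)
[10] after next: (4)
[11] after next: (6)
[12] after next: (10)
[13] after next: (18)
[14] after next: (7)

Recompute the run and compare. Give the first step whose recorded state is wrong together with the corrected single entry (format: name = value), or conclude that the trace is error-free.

step 14, x = 12

Recomputing the run from the initial state:
step 1: x = 6
step 2: x = 10
step 3: x = 18
step 4: x = 12
step 5: x = 0
step 6: x = 20
step 7: x = 16
step 8: x = 8
step 9: x = 14
step 10: x = 4
step 11: x = 6
step 12: x = 10
step 13: x = 18
step 14: x = 12
The first disagreement with the trace is at step 14, where the value should be x = 12.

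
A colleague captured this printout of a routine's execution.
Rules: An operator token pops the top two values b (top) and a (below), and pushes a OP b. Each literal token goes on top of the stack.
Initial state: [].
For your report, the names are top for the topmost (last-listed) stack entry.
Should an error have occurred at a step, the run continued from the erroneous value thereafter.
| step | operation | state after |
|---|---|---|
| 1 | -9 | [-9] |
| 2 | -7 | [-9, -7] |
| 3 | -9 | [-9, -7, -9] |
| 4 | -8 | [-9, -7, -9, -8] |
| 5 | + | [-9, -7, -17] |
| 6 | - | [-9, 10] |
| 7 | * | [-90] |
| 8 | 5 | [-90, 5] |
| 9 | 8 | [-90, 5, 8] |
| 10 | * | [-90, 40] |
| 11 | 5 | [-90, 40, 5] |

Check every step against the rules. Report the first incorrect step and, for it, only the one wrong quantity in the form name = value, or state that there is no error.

no error

Recomputing the run from the initial state:
step 1: [-9]
step 2: [-9, -7]
step 3: [-9, -7, -9]
step 4: [-9, -7, -9, -8]
step 5: [-9, -7, -17]
step 6: [-9, 10]
step 7: [-90]
step 8: [-90, 5]
step 9: [-90, 5, 8]
step 10: [-90, 40]
step 11: [-90, 40, 5]
This matches the printout at every step.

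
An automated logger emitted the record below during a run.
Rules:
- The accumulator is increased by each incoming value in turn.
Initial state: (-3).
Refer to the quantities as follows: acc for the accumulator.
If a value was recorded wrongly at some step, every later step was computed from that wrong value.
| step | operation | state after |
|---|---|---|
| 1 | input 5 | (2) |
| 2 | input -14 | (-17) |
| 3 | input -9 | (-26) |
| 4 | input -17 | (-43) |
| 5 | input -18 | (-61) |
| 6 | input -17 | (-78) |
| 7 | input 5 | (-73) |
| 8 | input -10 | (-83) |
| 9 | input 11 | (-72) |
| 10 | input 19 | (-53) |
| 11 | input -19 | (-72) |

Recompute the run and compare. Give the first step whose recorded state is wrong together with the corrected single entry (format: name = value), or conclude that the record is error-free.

step 2, acc = -12

Recomputing the run from the initial state:
step 1: acc = 2
step 2: acc = -12
step 3: acc = -21
step 4: acc = -38
step 5: acc = -56
step 6: acc = -73
step 7: acc = -68
step 8: acc = -78
step 9: acc = -67
step 10: acc = -48
step 11: acc = -67
The first disagreement with the record is at step 2, where the value should be acc = -12.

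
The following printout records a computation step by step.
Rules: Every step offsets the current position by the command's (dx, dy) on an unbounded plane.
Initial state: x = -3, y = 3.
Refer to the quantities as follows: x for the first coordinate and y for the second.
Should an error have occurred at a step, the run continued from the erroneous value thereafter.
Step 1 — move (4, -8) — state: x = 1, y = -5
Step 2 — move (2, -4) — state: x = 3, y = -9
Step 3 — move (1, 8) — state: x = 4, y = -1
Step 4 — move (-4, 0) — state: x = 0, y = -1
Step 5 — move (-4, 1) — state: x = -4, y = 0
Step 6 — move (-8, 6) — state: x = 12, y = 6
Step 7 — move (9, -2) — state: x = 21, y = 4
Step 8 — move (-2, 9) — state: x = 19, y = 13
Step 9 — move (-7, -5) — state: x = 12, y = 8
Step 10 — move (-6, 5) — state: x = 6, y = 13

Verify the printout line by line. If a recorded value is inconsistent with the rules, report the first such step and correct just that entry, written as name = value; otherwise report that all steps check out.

1. x = -3 + (4) = 1, y = 3 + (-8) = -5 (in agreement)
2. x = 1 + (2) = 3, y = -5 + (-4) = -9 (checks out)
3. x = 3 + (1) = 4, y = -9 + (8) = -1 (agrees with the printout)
4. x = 4 + (-4) = 0, y = -1 + (0) = -1 (no discrepancy)
5. x = 0 + (-4) = -4, y = -1 + (1) = 0 (no discrepancy)
6. x = -4 + (-8) = -12, y = 0 + (6) = 6 (the printout has a different value)
That makes step 6 the first incorrect line — x = -12 is what it should show.

step 6, x = -12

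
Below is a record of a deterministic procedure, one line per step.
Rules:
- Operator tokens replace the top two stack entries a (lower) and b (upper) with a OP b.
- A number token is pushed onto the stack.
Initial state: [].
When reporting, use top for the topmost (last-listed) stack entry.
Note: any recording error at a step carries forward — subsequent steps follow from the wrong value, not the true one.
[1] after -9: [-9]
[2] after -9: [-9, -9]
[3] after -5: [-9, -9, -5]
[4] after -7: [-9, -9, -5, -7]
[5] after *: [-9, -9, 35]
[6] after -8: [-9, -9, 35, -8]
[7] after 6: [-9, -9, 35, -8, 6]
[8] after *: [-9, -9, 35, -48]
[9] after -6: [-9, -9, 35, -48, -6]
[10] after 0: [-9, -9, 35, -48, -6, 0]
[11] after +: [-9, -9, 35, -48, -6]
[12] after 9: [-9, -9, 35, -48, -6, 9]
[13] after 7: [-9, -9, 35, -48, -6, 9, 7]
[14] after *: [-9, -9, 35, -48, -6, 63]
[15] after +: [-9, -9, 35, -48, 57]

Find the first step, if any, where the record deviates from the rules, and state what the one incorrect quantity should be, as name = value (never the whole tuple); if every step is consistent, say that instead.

no error

step 1: push -9: top = -9 -> no discrepancy
step 2: push -9: top = -9 -> agrees with the record
step 3: push -5: top = -5 -> checks out
step 4: push -7: top = -7 -> no discrepancy
step 5: -5 * -7 = 35 -> no discrepancy
step 6: push -8: top = -8 -> same as recorded
step 7: push 6: top = 6 -> no discrepancy
step 8: -8 * 6 = -48 -> same as recorded
step 9: push -6: top = -6 -> verified
step 10: push 0: top = 0 -> consistent with the record
step 11: -6 + 0 = -6 -> consistent with the record
step 12: push 9: top = 9 -> no discrepancy
step 13: push 7: top = 7 -> matches
step 14: 9 * 7 = 63 -> checks out
step 15: -6 + 63 = 57 -> verified
Every step is consistent.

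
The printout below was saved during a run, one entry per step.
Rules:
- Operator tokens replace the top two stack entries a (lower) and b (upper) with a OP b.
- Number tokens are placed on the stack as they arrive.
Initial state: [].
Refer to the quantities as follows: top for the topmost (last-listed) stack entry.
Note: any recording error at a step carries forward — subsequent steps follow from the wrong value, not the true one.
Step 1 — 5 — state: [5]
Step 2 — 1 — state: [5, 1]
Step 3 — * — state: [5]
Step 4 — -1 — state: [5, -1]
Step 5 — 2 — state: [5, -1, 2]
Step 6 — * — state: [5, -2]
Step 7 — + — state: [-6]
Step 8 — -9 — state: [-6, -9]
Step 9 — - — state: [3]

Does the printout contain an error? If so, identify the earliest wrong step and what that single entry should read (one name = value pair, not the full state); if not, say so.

step 7, top = 3

Step 1: push 5: top = 5 — checks out.
Step 2: push 1: top = 1 — confirmed correct.
Step 3: 5 * 1 = 5 — confirmed correct.
Step 4: push -1: top = -1 — in agreement.
Step 5: push 2: top = 2 — consistent with the printout.
Step 6: -1 * 2 = -2 — consistent with the printout.
Step 7: 5 + -2 = 3 — first mismatch against the printout.
Step 7 is the first one off; corrected, top = 3.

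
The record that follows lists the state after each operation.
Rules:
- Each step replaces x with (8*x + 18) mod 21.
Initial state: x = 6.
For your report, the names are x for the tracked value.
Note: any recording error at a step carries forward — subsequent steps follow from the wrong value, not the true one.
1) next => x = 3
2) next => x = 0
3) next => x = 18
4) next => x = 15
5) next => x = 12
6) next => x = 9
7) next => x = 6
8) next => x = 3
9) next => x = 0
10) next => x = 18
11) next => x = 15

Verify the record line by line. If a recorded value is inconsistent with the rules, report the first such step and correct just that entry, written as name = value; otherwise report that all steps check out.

step 1: x = (8*6 + 18) mod 21 = 3 -> exactly as logged
step 2: x = (8*3 + 18) mod 21 = 0 -> exactly as logged
step 3: x = (8*0 + 18) mod 21 = 18 -> in agreement
step 4: x = (8*18 + 18) mod 21 = 15 -> checks out
step 5: x = (8*15 + 18) mod 21 = 12 -> exactly as logged
step 6: x = (8*12 + 18) mod 21 = 9 -> no discrepancy
step 7: x = (8*9 + 18) mod 21 = 6 -> exactly as logged
step 8: x = (8*6 + 18) mod 21 = 3 -> verified
step 9: x = (8*3 + 18) mod 21 = 0 -> matches
step 10: x = (8*0 + 18) mod 21 = 18 -> agrees with the record
step 11: x = (8*18 + 18) mod 21 = 15 -> exactly as logged
Each recorded entry agrees with the recomputation.

no error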